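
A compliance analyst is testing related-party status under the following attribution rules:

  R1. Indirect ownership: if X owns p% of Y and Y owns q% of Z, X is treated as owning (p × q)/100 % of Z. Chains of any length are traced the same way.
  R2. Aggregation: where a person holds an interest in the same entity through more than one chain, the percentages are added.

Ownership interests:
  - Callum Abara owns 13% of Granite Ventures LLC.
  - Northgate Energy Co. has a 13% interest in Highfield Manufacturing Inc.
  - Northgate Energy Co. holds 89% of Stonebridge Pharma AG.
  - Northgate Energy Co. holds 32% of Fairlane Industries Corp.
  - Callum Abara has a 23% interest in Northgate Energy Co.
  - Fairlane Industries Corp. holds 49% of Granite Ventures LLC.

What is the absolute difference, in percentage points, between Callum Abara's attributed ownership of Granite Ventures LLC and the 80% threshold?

63.3936

Chain via Northgate Energy Co. → Fairlane Industries Corp. (R1): 23% × 32% × 49% = 3.6064% of Granite Ventures LLC.
Direct interest in Granite Ventures LLC: 13%.
Aggregating (R2): 3.6064% + 13% = 16.6064%.
16.6064% falls short of the 80% threshold by 63.3936 percentage points.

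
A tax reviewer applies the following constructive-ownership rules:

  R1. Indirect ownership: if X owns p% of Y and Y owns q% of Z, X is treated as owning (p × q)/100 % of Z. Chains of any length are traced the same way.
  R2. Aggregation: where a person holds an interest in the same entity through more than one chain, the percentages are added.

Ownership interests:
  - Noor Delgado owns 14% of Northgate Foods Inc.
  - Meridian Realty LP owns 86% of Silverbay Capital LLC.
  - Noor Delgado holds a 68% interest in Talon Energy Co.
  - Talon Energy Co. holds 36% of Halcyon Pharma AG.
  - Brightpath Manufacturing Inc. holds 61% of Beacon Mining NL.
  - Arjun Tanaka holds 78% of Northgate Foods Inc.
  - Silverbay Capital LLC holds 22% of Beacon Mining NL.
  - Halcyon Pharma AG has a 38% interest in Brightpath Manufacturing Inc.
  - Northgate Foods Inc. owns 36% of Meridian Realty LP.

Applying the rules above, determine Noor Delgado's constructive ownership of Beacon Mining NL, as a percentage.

Chain via Northgate Foods Inc. → Meridian Realty LP → Silverbay Capital LLC (R1): 14% × 36% × 86% × 22% = 0.953568% of Beacon Mining NL.
Chain via Talon Energy Co. → Halcyon Pharma AG → Brightpath Manufacturing Inc. (R1): 68% × 36% × 38% × 61% = 5.674464% of Beacon Mining NL.
Aggregating (R2): 0.953568% + 5.674464% = 6.628032%.

6.628032%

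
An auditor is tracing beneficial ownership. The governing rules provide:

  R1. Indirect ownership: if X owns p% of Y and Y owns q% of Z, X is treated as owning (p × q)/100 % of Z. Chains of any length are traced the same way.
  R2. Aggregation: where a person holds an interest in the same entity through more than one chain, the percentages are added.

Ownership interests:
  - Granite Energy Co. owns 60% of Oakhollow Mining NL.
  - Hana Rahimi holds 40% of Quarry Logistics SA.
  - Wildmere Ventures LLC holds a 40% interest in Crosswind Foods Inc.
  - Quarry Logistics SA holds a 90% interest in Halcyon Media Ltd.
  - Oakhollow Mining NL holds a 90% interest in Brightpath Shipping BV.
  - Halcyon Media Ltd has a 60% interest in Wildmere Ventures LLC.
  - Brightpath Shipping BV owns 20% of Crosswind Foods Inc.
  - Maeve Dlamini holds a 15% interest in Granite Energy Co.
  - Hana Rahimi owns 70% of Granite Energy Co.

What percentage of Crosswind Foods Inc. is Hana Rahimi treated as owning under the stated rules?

Chain via Granite Energy Co. → Oakhollow Mining NL → Brightpath Shipping BV (R1): 70% × 60% × 90% × 20% = 7.56% of Crosswind Foods Inc.
Chain via Quarry Logistics SA → Halcyon Media Ltd → Wildmere Ventures LLC (R1): 40% × 90% × 60% × 40% = 8.64% of Crosswind Foods Inc.
Aggregating (R2): 7.56% + 8.64% = 16.2%.

16.2%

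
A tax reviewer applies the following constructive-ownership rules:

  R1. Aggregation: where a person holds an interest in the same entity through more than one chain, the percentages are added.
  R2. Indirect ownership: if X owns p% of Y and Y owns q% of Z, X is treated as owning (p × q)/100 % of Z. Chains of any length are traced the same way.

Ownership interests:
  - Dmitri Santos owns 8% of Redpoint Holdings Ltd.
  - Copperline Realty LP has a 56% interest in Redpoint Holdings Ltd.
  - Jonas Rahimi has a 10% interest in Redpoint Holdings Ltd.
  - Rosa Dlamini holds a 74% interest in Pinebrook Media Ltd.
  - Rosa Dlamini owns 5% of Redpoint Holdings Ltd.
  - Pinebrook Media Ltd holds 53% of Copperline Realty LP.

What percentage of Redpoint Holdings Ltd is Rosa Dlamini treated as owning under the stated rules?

26.9632%

Chain via Pinebrook Media Ltd → Copperline Realty LP (R2): 74% × 53% × 56% = 21.9632% of Redpoint Holdings Ltd.
Direct interest in Redpoint Holdings Ltd: 5%.
Aggregating (R1): 21.9632% + 5% = 26.9632%.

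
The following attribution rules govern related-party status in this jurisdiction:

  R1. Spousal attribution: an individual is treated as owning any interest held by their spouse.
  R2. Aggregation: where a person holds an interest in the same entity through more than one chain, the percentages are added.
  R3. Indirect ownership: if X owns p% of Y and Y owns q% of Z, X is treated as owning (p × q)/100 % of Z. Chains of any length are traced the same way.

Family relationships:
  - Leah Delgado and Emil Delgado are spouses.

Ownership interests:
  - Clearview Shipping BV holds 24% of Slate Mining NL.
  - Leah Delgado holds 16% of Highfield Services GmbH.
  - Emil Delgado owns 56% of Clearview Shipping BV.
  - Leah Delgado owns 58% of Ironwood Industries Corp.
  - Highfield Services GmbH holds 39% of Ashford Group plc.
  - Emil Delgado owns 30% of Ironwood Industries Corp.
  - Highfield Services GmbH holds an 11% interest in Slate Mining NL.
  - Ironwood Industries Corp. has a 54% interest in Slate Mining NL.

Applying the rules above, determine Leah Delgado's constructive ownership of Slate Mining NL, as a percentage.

By spousal attribution (R1), Leah Delgado is treated as also owning Emil Delgado's interest in Ironwood Industries Corp, giving 58% + 30% = 88%.
By spousal attribution (R1), Leah Delgado is treated as owning Emil Delgado's 56% interest in Clearview Shipping BV.
Chain via Highfield Services GmbH (R3): 16% × 11% = 1.76% of Slate Mining NL.
Chain via Ironwood Industries Corp. (R3): 88% × 54% = 47.52% of Slate Mining NL.
Chain via Clearview Shipping BV (R3): 56% × 24% = 13.44% of Slate Mining NL.
Aggregating (R2): 1.76% + 47.52% + 13.44% = 62.72%.

62.72%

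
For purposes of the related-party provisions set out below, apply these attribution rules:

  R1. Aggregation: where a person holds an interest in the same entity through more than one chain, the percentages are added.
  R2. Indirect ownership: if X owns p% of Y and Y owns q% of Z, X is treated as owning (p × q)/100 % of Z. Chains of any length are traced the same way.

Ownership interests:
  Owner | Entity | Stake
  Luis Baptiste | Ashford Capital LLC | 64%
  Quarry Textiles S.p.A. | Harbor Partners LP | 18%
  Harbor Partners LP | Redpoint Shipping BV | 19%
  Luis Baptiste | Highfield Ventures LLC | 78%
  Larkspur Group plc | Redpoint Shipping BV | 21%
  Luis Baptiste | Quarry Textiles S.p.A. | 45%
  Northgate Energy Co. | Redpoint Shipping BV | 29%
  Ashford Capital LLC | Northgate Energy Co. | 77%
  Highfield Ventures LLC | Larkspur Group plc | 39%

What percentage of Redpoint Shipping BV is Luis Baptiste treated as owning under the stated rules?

22.2184%

Chain via Highfield Ventures LLC → Larkspur Group plc (R2): 78% × 39% × 21% = 6.3882% of Redpoint Shipping BV.
Chain via Quarry Textiles S.p.A. → Harbor Partners LP (R2): 45% × 18% × 19% = 1.539% of Redpoint Shipping BV.
Chain via Ashford Capital LLC → Northgate Energy Co. (R2): 64% × 77% × 29% = 14.2912% of Redpoint Shipping BV.
Aggregating (R1): 6.3882% + 1.539% + 14.2912% = 22.2184%.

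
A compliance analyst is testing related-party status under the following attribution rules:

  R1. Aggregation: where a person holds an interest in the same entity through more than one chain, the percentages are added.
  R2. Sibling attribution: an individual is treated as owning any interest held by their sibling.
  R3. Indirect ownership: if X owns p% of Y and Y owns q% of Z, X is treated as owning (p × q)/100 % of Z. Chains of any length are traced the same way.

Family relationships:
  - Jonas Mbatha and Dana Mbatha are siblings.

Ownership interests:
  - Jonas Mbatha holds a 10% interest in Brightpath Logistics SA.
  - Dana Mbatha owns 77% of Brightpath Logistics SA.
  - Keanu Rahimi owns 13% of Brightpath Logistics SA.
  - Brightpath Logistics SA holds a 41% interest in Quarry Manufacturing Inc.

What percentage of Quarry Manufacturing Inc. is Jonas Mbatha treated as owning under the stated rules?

By sibling attribution (R2), Jonas Mbatha is treated as also owning Dana Mbatha's interest in Brightpath Logistics SA, giving 10% + 77% = 87%.
Chain via Brightpath Logistics SA (R3): 87% × 41% = 35.67% of Quarry Manufacturing Inc.

35.67%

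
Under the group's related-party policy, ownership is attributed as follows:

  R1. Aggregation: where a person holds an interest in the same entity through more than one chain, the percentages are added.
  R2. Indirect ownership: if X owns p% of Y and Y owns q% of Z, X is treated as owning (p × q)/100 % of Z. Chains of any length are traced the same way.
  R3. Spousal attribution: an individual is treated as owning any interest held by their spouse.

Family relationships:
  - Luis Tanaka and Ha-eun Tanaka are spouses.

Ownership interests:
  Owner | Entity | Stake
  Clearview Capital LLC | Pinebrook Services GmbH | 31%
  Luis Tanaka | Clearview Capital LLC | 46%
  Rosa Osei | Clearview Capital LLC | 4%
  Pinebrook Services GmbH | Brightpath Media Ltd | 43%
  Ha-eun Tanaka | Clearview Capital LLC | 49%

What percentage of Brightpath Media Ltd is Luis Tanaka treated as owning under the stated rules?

By spousal attribution (R3), Luis Tanaka is treated as also owning Ha-eun Tanaka's interest in Clearview Capital LLC, giving 46% + 49% = 95%.
Chain via Clearview Capital LLC → Pinebrook Services GmbH (R2): 95% × 31% × 43% = 12.6635% of Brightpath Media Ltd.

12.6635%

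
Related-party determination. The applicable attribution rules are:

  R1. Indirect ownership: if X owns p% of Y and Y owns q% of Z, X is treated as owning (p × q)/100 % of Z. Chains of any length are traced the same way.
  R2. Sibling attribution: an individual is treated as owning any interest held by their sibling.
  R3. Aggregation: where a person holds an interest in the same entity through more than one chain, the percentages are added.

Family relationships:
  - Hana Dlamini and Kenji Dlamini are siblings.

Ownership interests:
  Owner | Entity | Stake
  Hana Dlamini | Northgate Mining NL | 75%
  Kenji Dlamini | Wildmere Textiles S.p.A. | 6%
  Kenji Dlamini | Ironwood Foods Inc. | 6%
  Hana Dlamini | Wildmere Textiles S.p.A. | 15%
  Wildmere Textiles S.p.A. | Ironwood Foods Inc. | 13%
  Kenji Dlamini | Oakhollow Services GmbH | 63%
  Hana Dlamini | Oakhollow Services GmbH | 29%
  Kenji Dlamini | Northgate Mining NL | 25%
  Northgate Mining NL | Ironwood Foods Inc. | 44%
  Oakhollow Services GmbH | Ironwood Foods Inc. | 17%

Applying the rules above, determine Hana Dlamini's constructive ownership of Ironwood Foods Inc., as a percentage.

68.37%

By sibling attribution (R2), Hana Dlamini is treated as also owning Kenji Dlamini's interest in Wildmere Textiles S.p.A, giving 15% + 6% = 21%.
By sibling attribution (R2), Hana Dlamini is treated as also owning Kenji Dlamini's interest in Oakhollow Services GmbH, giving 29% + 63% = 92%.
By sibling attribution (R2), Hana Dlamini is treated as also owning Kenji Dlamini's interest in Northgate Mining NL, giving 75% + 25% = 100%.
By sibling attribution (R2), Hana Dlamini is treated as owning Kenji Dlamini's 6% interest in Ironwood Foods Inc.
Chain via Wildmere Textiles S.p.A. (R1): 21% × 13% = 2.73% of Ironwood Foods Inc.
Chain via Oakhollow Services GmbH (R1): 92% × 17% = 15.64% of Ironwood Foods Inc.
Chain via Northgate Mining NL (R1): 100% × 44% = 44% of Ironwood Foods Inc.
Direct interest in Ironwood Foods Inc: 6%.
Aggregating (R3): 2.73% + 15.64% + 44% + 6% = 68.37%.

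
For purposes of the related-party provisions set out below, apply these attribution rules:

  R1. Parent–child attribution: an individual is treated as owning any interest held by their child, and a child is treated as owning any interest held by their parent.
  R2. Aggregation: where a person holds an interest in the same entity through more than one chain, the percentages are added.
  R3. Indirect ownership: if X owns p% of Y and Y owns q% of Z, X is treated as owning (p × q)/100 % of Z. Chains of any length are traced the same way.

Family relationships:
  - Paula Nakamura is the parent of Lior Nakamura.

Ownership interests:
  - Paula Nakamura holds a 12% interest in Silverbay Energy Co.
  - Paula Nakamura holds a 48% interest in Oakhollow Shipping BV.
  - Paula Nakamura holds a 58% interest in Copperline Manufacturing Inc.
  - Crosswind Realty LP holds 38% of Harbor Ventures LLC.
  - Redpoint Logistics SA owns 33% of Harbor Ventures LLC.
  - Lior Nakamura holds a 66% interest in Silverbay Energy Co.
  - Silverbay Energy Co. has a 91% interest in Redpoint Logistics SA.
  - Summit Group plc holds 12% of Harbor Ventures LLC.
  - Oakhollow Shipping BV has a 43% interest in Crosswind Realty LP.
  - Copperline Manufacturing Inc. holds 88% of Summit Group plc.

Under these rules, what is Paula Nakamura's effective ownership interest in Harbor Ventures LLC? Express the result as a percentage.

37.3914%

By parent–child attribution (R1), Paula Nakamura is treated as also owning Lior Nakamura's interest in Silverbay Energy Co, giving 12% + 66% = 78%.
Chain via Copperline Manufacturing Inc. → Summit Group plc (R3): 58% × 88% × 12% = 6.1248% of Harbor Ventures LLC.
Chain via Silverbay Energy Co. → Redpoint Logistics SA (R3): 78% × 91% × 33% = 23.4234% of Harbor Ventures LLC.
Chain via Oakhollow Shipping BV → Crosswind Realty LP (R3): 48% × 43% × 38% = 7.8432% of Harbor Ventures LLC.
Aggregating (R2): 6.1248% + 23.4234% + 7.8432% = 37.3914%.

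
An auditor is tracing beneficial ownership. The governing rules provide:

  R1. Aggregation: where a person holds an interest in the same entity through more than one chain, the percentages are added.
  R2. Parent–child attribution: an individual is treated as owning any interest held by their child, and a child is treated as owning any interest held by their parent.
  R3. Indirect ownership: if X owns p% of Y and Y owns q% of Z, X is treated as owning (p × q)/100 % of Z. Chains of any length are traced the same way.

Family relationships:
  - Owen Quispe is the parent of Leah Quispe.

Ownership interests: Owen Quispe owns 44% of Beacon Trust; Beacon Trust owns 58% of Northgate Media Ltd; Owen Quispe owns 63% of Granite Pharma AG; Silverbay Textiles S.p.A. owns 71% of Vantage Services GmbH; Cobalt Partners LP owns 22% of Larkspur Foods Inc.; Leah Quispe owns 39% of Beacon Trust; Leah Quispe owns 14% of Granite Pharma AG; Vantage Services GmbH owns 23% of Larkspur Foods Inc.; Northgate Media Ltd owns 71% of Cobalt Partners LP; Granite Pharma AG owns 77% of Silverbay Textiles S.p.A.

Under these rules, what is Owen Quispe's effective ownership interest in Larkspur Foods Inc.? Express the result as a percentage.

By parent–child attribution (R2), Owen Quispe is treated as also owning Leah Quispe's interest in Beacon Trust, giving 44% + 39% = 83%.
By parent–child attribution (R2), Owen Quispe is treated as also owning Leah Quispe's interest in Granite Pharma AG, giving 63% + 14% = 77%.
Chain via Beacon Trust → Northgate Media Ltd → Cobalt Partners LP (R3): 83% × 58% × 71% × 22% = 7.519468% of Larkspur Foods Inc.
Chain via Granite Pharma AG → Silverbay Textiles S.p.A. → Vantage Services GmbH (R3): 77% × 77% × 71% × 23% = 9.682057% of Larkspur Foods Inc.
Aggregating (R1): 7.519468% + 9.682057% = 17.201525%.

17.201525%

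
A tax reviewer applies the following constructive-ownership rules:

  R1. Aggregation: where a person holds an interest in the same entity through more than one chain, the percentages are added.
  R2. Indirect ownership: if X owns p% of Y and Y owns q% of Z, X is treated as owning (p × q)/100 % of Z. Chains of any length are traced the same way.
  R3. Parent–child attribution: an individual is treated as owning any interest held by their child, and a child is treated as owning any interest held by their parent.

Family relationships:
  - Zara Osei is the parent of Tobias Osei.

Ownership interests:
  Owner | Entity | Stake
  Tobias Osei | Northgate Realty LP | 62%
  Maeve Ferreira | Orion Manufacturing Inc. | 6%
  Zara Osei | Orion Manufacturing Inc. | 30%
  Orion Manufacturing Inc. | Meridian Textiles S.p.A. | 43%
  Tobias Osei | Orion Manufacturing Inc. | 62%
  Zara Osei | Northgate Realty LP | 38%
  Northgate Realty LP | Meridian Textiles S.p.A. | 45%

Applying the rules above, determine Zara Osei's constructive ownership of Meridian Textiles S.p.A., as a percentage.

By parent–child attribution (R3), Zara Osei is treated as also owning Tobias Osei's interest in Orion Manufacturing Inc, giving 30% + 62% = 92%.
By parent–child attribution (R3), Zara Osei is treated as also owning Tobias Osei's interest in Northgate Realty LP, giving 38% + 62% = 100%.
Chain via Orion Manufacturing Inc. (R2): 92% × 43% = 39.56% of Meridian Textiles S.p.A.
Chain via Northgate Realty LP (R2): 100% × 45% = 45% of Meridian Textiles S.p.A.
Aggregating (R1): 39.56% + 45% = 84.56%.

84.56%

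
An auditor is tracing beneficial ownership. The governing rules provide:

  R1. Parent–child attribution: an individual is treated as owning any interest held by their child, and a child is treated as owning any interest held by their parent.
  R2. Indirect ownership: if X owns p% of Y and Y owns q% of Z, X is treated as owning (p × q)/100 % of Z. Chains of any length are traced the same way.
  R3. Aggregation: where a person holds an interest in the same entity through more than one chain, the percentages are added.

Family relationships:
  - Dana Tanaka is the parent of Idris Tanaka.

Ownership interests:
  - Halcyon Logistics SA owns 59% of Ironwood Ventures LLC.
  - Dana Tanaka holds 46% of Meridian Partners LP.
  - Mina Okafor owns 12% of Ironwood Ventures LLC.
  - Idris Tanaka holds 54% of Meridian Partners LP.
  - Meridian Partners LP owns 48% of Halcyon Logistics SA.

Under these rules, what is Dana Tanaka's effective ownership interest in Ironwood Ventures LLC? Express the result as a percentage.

By parent–child attribution (R1), Dana Tanaka is treated as also owning Idris Tanaka's interest in Meridian Partners LP, giving 46% + 54% = 100%.
Chain via Meridian Partners LP → Halcyon Logistics SA (R2): 100% × 48% × 59% = 28.32% of Ironwood Ventures LLC.

28.32%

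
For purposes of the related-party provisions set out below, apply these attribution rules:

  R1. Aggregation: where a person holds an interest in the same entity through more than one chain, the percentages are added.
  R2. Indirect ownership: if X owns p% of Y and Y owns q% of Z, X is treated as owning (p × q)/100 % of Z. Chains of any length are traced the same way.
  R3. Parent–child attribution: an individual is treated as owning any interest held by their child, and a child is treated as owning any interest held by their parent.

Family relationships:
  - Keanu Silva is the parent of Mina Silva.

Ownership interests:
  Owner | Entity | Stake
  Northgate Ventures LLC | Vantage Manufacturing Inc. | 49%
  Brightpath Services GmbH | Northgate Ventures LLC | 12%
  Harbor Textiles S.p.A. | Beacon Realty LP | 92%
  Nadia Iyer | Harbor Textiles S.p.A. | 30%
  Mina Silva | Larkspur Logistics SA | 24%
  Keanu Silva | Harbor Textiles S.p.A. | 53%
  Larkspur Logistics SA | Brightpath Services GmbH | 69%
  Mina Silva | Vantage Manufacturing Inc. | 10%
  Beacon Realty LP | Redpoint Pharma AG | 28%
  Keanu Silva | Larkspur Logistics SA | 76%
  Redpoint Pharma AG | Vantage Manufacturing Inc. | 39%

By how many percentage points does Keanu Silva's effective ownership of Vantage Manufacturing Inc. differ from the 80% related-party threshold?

By parent–child attribution (R3), Keanu Silva is treated as also owning Mina Silva's interest in Larkspur Logistics SA, giving 76% + 24% = 100%.
By parent–child attribution (R3), Keanu Silva is treated as owning Mina Silva's 10% interest in Vantage Manufacturing Inc.
Chain via Larkspur Logistics SA → Brightpath Services GmbH → Northgate Ventures LLC (R2): 100% × 69% × 12% × 49% = 4.0572% of Vantage Manufacturing Inc.
Chain via Harbor Textiles S.p.A. → Beacon Realty LP → Redpoint Pharma AG (R2): 53% × 92% × 28% × 39% = 5.324592% of Vantage Manufacturing Inc.
Direct interest in Vantage Manufacturing Inc: 10%.
Aggregating (R1): 4.0572% + 5.324592% + 10% = 19.381792%.
19.381792% falls short of the 80% threshold by 60.618208 percentage points.

60.618208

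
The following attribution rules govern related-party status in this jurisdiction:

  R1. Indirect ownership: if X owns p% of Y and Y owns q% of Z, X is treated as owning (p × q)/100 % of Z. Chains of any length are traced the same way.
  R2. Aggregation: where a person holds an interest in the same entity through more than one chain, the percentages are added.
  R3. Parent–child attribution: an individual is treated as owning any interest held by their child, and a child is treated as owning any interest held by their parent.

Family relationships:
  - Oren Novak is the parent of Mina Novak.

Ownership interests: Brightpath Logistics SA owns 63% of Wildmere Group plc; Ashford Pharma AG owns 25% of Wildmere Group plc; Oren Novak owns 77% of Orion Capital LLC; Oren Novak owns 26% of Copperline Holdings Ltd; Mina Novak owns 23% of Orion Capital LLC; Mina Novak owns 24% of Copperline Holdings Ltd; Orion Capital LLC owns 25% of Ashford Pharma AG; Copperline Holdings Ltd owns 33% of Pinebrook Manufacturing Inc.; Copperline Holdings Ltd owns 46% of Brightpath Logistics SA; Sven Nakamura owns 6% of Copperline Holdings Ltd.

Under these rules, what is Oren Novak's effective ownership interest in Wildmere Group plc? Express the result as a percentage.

20.74%

By parent–child attribution (R3), Oren Novak is treated as also owning Mina Novak's interest in Orion Capital LLC, giving 77% + 23% = 100%.
By parent–child attribution (R3), Oren Novak is treated as also owning Mina Novak's interest in Copperline Holdings Ltd, giving 26% + 24% = 50%.
Chain via Orion Capital LLC → Ashford Pharma AG (R1): 100% × 25% × 25% = 6.25% of Wildmere Group plc.
Chain via Copperline Holdings Ltd → Brightpath Logistics SA (R1): 50% × 46% × 63% = 14.49% of Wildmere Group plc.
Aggregating (R2): 6.25% + 14.49% = 20.74%.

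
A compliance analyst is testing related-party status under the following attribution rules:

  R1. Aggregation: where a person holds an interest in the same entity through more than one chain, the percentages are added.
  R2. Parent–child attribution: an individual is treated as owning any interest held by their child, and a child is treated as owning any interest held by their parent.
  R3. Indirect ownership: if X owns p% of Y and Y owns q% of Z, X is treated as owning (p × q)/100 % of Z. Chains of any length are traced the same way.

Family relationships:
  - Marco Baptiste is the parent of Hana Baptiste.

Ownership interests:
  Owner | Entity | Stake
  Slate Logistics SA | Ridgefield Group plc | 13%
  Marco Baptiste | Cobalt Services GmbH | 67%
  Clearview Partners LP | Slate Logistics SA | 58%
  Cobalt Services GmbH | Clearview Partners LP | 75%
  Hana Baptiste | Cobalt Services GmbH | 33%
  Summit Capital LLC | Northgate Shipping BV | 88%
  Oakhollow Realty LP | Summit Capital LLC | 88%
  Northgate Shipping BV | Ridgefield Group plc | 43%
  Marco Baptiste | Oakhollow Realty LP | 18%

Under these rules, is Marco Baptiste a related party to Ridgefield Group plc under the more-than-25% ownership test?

No

By parent–child attribution (R2), Marco Baptiste is treated as also owning Hana Baptiste's interest in Cobalt Services GmbH, giving 67% + 33% = 100%.
Chain via Oakhollow Realty LP → Summit Capital LLC → Northgate Shipping BV (R3): 18% × 88% × 88% × 43% = 5.993856% of Ridgefield Group plc.
Chain via Cobalt Services GmbH → Clearview Partners LP → Slate Logistics SA (R3): 100% × 75% × 58% × 13% = 5.655% of Ridgefield Group plc.
Aggregating (R1): 5.993856% + 5.655% = 11.648856%.
11.648856% does not exceed the 25% threshold, so Marco is not a related party to Ridgefield Group plc.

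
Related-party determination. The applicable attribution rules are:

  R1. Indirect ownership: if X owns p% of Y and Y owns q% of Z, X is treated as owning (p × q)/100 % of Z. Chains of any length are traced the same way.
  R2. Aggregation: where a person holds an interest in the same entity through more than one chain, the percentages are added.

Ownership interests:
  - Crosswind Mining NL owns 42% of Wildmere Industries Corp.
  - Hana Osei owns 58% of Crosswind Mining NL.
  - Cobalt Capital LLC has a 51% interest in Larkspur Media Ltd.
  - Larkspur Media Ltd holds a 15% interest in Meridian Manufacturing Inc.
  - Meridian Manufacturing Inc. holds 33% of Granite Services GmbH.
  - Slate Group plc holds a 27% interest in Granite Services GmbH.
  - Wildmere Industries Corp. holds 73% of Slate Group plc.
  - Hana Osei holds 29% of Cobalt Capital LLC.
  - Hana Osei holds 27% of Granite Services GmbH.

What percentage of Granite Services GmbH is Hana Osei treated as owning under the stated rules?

Chain via Cobalt Capital LLC → Larkspur Media Ltd → Meridian Manufacturing Inc. (R1): 29% × 51% × 15% × 33% = 0.732105% of Granite Services GmbH.
Chain via Crosswind Mining NL → Wildmere Industries Corp. → Slate Group plc (R1): 58% × 42% × 73% × 27% = 4.801356% of Granite Services GmbH.
Direct interest in Granite Services GmbH: 27%.
Aggregating (R2): 0.732105% + 4.801356% + 27% = 32.533461%.

32.533461%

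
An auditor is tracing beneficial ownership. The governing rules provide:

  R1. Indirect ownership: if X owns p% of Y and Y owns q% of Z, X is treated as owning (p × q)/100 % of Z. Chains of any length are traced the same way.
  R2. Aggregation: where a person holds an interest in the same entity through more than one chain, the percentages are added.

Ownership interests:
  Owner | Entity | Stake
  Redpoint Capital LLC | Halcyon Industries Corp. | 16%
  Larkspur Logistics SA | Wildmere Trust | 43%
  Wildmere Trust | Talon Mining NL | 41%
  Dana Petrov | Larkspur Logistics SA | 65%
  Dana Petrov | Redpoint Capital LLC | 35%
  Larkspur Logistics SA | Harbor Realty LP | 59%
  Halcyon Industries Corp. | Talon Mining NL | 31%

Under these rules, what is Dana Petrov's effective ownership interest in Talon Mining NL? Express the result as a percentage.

Chain via Larkspur Logistics SA → Wildmere Trust (R1): 65% × 43% × 41% = 11.4595% of Talon Mining NL.
Chain via Redpoint Capital LLC → Halcyon Industries Corp. (R1): 35% × 16% × 31% = 1.736% of Talon Mining NL.
Aggregating (R2): 11.4595% + 1.736% = 13.1955%.

13.1955%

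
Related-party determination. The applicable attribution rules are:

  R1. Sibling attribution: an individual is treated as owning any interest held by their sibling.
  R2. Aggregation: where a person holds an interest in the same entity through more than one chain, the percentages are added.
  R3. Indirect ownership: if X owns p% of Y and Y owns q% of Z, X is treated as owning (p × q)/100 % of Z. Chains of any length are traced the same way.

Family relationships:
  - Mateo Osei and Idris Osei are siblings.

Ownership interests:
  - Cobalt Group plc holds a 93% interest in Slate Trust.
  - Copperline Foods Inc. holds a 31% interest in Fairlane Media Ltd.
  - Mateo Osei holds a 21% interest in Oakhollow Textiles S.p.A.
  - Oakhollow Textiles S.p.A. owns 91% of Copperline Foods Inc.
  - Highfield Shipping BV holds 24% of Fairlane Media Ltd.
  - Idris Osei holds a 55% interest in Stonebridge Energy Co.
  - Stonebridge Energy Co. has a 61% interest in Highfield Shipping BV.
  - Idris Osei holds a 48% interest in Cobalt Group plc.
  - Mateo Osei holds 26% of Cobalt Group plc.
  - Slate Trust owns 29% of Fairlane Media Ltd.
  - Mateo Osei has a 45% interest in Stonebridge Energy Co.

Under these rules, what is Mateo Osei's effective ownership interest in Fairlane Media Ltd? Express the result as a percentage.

By sibling attribution (R1), Mateo Osei is treated as also owning Idris Osei's interest in Cobalt Group plc, giving 26% + 48% = 74%.
By sibling attribution (R1), Mateo Osei is treated as also owning Idris Osei's interest in Stonebridge Energy Co, giving 45% + 55% = 100%.
Chain via Cobalt Group plc → Slate Trust (R3): 74% × 93% × 29% = 19.9578% of Fairlane Media Ltd.
Chain via Stonebridge Energy Co. → Highfield Shipping BV (R3): 100% × 61% × 24% = 14.64% of Fairlane Media Ltd.
Chain via Oakhollow Textiles S.p.A. → Copperline Foods Inc. (R3): 21% × 91% × 31% = 5.9241% of Fairlane Media Ltd.
Aggregating (R2): 19.9578% + 14.64% + 5.9241% = 40.5219%.

40.5219%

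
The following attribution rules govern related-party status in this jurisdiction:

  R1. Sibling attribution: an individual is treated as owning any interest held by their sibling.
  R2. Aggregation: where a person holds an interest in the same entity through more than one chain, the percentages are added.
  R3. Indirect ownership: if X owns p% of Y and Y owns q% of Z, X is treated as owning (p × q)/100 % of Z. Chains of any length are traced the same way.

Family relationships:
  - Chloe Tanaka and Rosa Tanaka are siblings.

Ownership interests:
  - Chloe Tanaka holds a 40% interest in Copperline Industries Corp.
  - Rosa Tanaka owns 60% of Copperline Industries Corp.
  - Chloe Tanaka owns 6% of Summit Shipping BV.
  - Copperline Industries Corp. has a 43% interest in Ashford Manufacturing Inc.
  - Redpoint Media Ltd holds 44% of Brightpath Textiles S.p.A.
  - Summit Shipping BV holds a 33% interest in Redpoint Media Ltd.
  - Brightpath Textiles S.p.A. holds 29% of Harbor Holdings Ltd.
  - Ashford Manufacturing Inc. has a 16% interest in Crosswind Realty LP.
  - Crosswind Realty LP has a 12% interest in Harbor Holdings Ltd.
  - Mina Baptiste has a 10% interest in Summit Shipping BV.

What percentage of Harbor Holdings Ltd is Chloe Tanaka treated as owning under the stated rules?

By sibling attribution (R1), Chloe Tanaka is treated as also owning Rosa Tanaka's interest in Copperline Industries Corp, giving 40% + 60% = 100%.
Chain via Copperline Industries Corp. → Ashford Manufacturing Inc. → Crosswind Realty LP (R3): 100% × 43% × 16% × 12% = 0.8256% of Harbor Holdings Ltd.
Chain via Summit Shipping BV → Redpoint Media Ltd → Brightpath Textiles S.p.A. (R3): 6% × 33% × 44% × 29% = 0.252648% of Harbor Holdings Ltd.
Aggregating (R2): 0.8256% + 0.252648% = 1.078248%.

1.078248%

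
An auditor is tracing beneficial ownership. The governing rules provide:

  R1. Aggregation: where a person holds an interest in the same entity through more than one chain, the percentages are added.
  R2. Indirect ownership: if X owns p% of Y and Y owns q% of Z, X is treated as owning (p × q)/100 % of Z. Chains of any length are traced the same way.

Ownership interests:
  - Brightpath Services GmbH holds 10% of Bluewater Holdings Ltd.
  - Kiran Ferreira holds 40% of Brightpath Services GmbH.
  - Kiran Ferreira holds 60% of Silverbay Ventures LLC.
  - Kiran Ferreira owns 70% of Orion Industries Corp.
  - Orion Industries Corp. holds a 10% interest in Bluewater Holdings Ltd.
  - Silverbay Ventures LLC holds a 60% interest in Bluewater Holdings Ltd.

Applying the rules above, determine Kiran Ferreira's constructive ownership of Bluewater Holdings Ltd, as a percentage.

Chain via Brightpath Services GmbH (R2): 40% × 10% = 4% of Bluewater Holdings Ltd.
Chain via Orion Industries Corp. (R2): 70% × 10% = 7% of Bluewater Holdings Ltd.
Chain via Silverbay Ventures LLC (R2): 60% × 60% = 36% of Bluewater Holdings Ltd.
Aggregating (R1): 4% + 7% + 36% = 47%.

47%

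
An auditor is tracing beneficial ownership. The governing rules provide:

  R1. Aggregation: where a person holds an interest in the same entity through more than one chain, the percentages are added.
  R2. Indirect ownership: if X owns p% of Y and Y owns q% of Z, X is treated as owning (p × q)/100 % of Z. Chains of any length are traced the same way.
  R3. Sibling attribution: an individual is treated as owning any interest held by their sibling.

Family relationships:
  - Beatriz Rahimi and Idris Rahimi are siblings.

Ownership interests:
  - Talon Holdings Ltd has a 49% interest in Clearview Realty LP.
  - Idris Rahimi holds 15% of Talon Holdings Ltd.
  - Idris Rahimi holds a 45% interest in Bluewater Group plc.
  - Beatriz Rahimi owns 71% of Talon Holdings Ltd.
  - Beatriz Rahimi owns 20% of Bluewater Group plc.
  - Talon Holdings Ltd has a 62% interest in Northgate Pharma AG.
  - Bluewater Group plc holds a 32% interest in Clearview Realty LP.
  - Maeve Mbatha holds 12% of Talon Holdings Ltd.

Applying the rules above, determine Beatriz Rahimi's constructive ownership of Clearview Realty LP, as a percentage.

By sibling attribution (R3), Beatriz Rahimi is treated as also owning Idris Rahimi's interest in Bluewater Group plc, giving 20% + 45% = 65%.
By sibling attribution (R3), Beatriz Rahimi is treated as also owning Idris Rahimi's interest in Talon Holdings Ltd, giving 71% + 15% = 86%.
Chain via Bluewater Group plc (R2): 65% × 32% = 20.8% of Clearview Realty LP.
Chain via Talon Holdings Ltd (R2): 86% × 49% = 42.14% of Clearview Realty LP.
Aggregating (R1): 20.8% + 42.14% = 62.94%.

62.94%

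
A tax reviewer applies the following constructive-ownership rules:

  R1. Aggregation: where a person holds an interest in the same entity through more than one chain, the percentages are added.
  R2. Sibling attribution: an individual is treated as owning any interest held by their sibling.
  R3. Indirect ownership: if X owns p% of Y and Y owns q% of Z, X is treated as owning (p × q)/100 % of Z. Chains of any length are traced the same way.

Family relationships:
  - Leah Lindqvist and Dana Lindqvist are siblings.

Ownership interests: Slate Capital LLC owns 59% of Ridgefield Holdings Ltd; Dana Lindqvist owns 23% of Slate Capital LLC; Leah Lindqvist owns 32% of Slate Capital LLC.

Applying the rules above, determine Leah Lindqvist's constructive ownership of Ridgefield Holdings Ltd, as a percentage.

32.45%

By sibling attribution (R2), Leah Lindqvist is treated as also owning Dana Lindqvist's interest in Slate Capital LLC, giving 32% + 23% = 55%.
Chain via Slate Capital LLC (R3): 55% × 59% = 32.45% of Ridgefield Holdings Ltd.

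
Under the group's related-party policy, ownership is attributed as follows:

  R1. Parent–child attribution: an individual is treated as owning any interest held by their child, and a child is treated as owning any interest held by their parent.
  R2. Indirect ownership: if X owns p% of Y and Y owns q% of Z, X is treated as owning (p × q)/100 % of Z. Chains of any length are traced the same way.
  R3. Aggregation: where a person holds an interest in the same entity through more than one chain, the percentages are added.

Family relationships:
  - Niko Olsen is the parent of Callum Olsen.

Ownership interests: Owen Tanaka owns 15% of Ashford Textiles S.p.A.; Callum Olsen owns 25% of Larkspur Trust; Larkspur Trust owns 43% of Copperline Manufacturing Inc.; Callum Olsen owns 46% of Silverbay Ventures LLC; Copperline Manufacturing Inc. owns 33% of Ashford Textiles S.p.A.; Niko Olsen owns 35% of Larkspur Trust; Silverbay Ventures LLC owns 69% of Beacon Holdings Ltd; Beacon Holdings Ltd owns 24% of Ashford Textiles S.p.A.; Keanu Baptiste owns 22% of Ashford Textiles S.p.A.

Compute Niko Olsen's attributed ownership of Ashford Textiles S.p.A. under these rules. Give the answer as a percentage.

16.1316%

By parent–child attribution (R1), Niko Olsen is treated as also owning Callum Olsen's interest in Larkspur Trust, giving 35% + 25% = 60%.
By parent–child attribution (R1), Niko Olsen is treated as owning Callum Olsen's 46% interest in Silverbay Ventures LLC.
Chain via Larkspur Trust → Copperline Manufacturing Inc. (R2): 60% × 43% × 33% = 8.514% of Ashford Textiles S.p.A.
Chain via Silverbay Ventures LLC → Beacon Holdings Ltd (R2): 46% × 69% × 24% = 7.6176% of Ashford Textiles S.p.A.
Aggregating (R3): 8.514% + 7.6176% = 16.1316%.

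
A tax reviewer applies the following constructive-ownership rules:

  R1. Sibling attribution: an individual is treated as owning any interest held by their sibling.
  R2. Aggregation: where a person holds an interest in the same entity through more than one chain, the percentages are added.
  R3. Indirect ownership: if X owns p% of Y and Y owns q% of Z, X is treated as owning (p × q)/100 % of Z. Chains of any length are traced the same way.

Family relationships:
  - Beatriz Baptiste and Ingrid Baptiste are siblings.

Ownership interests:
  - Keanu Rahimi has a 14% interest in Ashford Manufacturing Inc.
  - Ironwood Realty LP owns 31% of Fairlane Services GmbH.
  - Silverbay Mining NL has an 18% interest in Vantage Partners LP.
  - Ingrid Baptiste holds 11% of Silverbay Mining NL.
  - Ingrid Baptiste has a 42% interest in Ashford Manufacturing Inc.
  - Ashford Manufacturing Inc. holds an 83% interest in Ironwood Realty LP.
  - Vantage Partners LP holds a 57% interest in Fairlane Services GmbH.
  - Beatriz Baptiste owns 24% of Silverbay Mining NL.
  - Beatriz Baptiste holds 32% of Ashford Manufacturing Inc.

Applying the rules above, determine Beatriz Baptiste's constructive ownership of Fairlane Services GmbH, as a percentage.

22.6312%

By sibling attribution (R1), Beatriz Baptiste is treated as also owning Ingrid Baptiste's interest in Ashford Manufacturing Inc, giving 32% + 42% = 74%.
By sibling attribution (R1), Beatriz Baptiste is treated as also owning Ingrid Baptiste's interest in Silverbay Mining NL, giving 24% + 11% = 35%.
Chain via Ashford Manufacturing Inc. → Ironwood Realty LP (R3): 74% × 83% × 31% = 19.0402% of Fairlane Services GmbH.
Chain via Silverbay Mining NL → Vantage Partners LP (R3): 35% × 18% × 57% = 3.591% of Fairlane Services GmbH.
Aggregating (R2): 19.0402% + 3.591% = 22.6312%.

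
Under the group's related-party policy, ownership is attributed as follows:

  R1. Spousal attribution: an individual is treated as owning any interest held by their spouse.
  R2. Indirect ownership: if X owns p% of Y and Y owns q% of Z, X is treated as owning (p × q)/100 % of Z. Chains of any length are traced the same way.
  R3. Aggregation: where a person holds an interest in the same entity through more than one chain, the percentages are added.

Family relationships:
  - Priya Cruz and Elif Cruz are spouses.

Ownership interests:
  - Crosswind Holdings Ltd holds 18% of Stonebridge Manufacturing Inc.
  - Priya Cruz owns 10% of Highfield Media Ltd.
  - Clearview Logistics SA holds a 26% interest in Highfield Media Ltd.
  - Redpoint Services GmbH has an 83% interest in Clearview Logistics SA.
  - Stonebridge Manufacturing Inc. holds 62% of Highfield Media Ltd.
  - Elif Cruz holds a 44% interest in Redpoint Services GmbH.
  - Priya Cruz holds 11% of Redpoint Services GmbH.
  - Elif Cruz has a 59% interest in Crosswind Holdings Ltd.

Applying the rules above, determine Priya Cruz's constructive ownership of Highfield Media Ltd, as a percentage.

By spousal attribution (R1), Priya Cruz is treated as also owning Elif Cruz's interest in Redpoint Services GmbH, giving 11% + 44% = 55%.
By spousal attribution (R1), Priya Cruz is treated as owning Elif Cruz's 59% interest in Crosswind Holdings Ltd.
Chain via Redpoint Services GmbH → Clearview Logistics SA (R2): 55% × 83% × 26% = 11.869% of Highfield Media Ltd.
Direct interest in Highfield Media Ltd: 10%.
Chain via Crosswind Holdings Ltd → Stonebridge Manufacturing Inc. (R2): 59% × 18% × 62% = 6.5844% of Highfield Media Ltd.
Aggregating (R3): 11.869% + 10% + 6.5844% = 28.4534%.

28.4534%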